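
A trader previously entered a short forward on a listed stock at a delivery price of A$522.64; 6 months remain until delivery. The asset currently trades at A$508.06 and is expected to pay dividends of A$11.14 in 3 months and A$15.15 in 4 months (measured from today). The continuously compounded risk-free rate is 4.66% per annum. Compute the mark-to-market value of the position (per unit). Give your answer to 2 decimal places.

A$28.47

PV(remaining dividends) I = 11.14·e^(−0.0466·3/12) + 15.15·e^(−0.0466·4/12) = 25.9275
Current forward F = (S − I)·e^(rT) = (508.06 − 25.9275)·e^(0.0466·6/12) = 482.1325 × 1.023574 = 493.4983
Value (long) = (F − K)·e^(−rT) = (493.4983 − 522.64) × 0.976969 = -28.4705
Short position value = −(long value) = A$28.47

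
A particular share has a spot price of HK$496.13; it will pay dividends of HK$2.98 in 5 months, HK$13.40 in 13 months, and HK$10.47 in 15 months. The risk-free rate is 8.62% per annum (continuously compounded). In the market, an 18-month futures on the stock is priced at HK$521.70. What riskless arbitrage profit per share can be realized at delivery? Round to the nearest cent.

PV(dividends) I = 2.98·e^(−0.0862·5/12) + 13.40·e^(−0.0862·13/12) + 10.47·e^(−0.0862·15/12) = 24.4807
Fair futures F* = (S − I)·e^(rT) = (496.13 − 24.4807)·e^0.129300 = 471.6493 × 1.138031 = 536.7515
Market HK$521.70 < fair 536.7515: forward underpriced → reverse cash-and-carry (short the stock, invest proceeds at r, pay the dividends, go long the forward).
Profit at T = |F_mkt − F*| = |521.70 − 536.7515| = HK$15.05 per share

HK$15.05 per share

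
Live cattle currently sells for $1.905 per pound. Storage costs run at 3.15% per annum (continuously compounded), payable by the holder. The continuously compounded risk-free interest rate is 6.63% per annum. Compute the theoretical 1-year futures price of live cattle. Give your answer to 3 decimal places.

Net carry = r + u − y = 0.0663 + 0.0315 − 0.0000 = 0.0978
F = S·e^((r+u−y)T) = 1.905 · e^(0.0978 × 12/12) = 1.905 · e^0.097800
= 1.905 × 1.102742 = $2.101 per pound

$2.101 per pound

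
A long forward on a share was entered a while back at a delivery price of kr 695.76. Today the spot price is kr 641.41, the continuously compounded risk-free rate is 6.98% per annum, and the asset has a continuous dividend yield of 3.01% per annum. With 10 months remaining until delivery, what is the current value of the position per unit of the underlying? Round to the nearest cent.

-kr 30.92

Current fair forward for the remaining 10 months: F = S·e^((r − q)·T), (r − q) = 0.0698 − 0.0301 = 0.0397
F = 641.41 · e^(0.0397 × 10/12) = 641.41 × 1.033637 = 662.9851
Value of long forward = (F − K)·e^(−rT) = (662.9851 − 695.76) · e^(−0.0698·10/12)
= -32.7749 × 0.943493 = -30.92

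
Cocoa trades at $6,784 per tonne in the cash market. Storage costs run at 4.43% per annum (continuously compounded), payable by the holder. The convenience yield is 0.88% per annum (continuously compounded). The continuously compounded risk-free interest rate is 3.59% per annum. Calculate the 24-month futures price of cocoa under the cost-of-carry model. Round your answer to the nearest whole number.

$7,825 per tonne

Net carry = r + u − y = 0.0359 + 0.0443 − 0.0088 = 0.0714
F = S·e^((r+u−y)T) = 6784 · e^(0.0714 × 24/12) = 6784 · e^0.142800
= 6784 × 1.153499 = $7,825 per tonne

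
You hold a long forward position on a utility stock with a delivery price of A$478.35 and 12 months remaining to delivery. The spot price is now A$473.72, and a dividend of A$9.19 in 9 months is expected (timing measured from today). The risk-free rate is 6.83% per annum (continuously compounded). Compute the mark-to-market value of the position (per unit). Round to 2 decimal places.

A$18.22

PV(remaining dividends) I = 9.19·e^(−0.0683·9/12) = 8.7311
Current forward F = (S − I)·e^(rT) = (473.72 − 8.7311)·e^(0.0683·12/12) = 464.9889 × 1.070686 = 497.8571
Value (long) = (F − K)·e^(−rT) = (497.8571 − 478.35) × 0.933980 = 18.2192
Value = A$18.22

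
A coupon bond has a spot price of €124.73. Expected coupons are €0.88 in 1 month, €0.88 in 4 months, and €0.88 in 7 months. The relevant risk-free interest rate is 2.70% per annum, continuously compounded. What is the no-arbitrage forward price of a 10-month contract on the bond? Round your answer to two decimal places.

€124.89

PV(coupons) I = 0.88·e^(−0.0270·1/12) + 0.88·e^(−0.0270·4/12) + 0.88·e^(−0.0270·7/12)
I = 0.8780 + 0.8721 + 0.8662 = 2.6163
F = (S − I)·e^(rT) = (124.73 − 2.6163) · e^(0.0270·10/12)
= 122.1137 · e^0.022500 = 122.1137 × 1.022755 = €124.89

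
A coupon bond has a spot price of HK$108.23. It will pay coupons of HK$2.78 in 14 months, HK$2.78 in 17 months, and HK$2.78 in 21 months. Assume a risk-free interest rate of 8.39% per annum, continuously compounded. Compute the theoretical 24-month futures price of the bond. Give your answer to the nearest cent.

HK$119.26

PV(coupons) I = 2.78·e^(−0.0839·14/12) + 2.78·e^(−0.0839·17/12) + 2.78·e^(−0.0839·21/12)
I = 2.5208 + 2.4685 + 2.4004 = 7.3897
F = (S − I)·e^(rT) = (108.23 − 7.3897) · e^(0.0839·24/12)
= 100.8403 · e^0.167800 = 100.8403 × 1.182700 = HK$119.26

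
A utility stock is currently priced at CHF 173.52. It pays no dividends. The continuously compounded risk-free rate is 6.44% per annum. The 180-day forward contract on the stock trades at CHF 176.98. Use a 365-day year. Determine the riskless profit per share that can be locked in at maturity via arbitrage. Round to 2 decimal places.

Fair forward: F* = S·e^(carry·T), with carry = r = 0.0644
F* = 173.52 · e^(0.0644 × 180/365) = 173.52 · e^0.031759 = 173.52 × 1.032269 = CHF 179.1193
Market CHF 176.98 < fair CHF 179.1193: forward underpriced → reverse cash-and-carry (short spot, go long the forward).
At maturity, profit = |F_mkt − F*| = |176.98 − 179.1193| = CHF 2.14 per share

CHF 2.14 per share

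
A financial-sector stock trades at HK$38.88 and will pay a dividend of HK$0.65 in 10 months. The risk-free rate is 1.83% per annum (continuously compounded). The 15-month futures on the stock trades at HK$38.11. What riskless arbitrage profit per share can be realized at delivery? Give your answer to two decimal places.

PV(dividends) I = 0.65·e^(−0.0183·10/12) = 0.6402
Fair futures F* = (S − I)·e^(rT) = (38.88 − 0.6402)·e^0.022875 = 38.2398 × 1.023139 = 39.1246
Market HK$38.11 < fair 39.1246: forward underpriced → reverse cash-and-carry (short the stock, invest proceeds at r, pay the dividends, go long the forward).
Profit at T = |F_mkt − F*| = |38.11 − 39.1246| = HK$1.01 per share

HK$1.01 per share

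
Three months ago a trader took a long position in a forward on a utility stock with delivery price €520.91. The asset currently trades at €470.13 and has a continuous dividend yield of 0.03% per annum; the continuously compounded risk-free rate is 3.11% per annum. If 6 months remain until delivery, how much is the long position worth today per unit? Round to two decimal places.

-€42.81

Current fair forward for the remaining 6 months: F = S·e^((r − q)·T), (r − q) = 0.0311 − 0.0003 = 0.0308
F = 470.13 · e^(0.0308 × 6/12) = 470.13 × 1.015519 = 477.4259
Value of long forward = (F − K)·e^(−rT) = (477.4259 − 520.91) · e^(−0.0311·6/12)
= -43.4841 × 0.984570 = -42.81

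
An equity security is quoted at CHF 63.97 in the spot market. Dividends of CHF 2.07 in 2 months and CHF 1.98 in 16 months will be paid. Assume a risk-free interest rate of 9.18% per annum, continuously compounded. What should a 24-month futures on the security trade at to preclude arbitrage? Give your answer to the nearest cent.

PV(dividends) I = 2.07·e^(−0.0918·2/12) + 1.98·e^(−0.0918·16/12)
I = 2.0386 + 1.7519 = 3.7905
F = (S − I)·e^(rT) = (63.97 − 3.7905) · e^(0.0918·24/12)
= 60.1795 · e^0.183600 = 60.1795 × 1.201535 = CHF 72.31

CHF 72.31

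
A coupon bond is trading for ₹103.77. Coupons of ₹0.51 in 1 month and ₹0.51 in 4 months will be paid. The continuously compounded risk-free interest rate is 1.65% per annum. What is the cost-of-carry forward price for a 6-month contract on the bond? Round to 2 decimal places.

₹103.60

PV(coupons) I = 0.51·e^(−0.0165·1/12) + 0.51·e^(−0.0165·4/12)
I = 0.5093 + 0.5072 = 1.0165
F = (S − I)·e^(rT) = (103.77 − 1.0165) · e^(0.0165·6/12)
= 102.7535 · e^0.008250 = 102.7535 × 1.008284 = ₹103.60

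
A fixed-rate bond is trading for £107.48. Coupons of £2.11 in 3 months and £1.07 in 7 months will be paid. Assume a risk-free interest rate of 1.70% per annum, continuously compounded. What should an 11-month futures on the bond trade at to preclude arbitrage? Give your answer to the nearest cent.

£105.96

PV(coupons) I = 2.11·e^(−0.0170·3/12) + 1.07·e^(−0.0170·7/12)
I = 2.1011 + 1.0594 = 3.1605
F = (S − I)·e^(rT) = (107.48 − 3.1605) · e^(0.0170·11/12)
= 104.3195 · e^0.015583 = 104.3195 × 1.015705 = £105.96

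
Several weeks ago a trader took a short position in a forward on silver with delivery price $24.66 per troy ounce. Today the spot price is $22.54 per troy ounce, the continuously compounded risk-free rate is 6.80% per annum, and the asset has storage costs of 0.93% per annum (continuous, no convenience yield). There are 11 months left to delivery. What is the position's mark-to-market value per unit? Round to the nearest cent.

$0.44 per troy ounce

Current fair forward for the remaining 11 months: F = S·e^((r + u)·T), (r + u) = 0.0680 + 0.0093 = 0.0773
F = 22.54 · e^(0.0773 × 11/12) = 22.54 × 1.073429 = 24.1951
Value of long forward = (F − K)·e^(−rT) = (24.1951 − 24.66) · e^(−0.0680·11/12)
= -0.4649 × 0.939570 = -0.44
Short position value = −(long value) = $0.44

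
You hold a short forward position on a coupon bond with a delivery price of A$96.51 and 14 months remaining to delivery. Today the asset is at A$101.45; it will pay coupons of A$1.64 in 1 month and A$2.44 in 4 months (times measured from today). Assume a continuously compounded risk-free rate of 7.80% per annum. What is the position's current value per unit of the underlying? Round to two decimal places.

-A$9.33

PV(remaining coupons) I = 1.64·e^(−0.0780·1/12) + 2.44·e^(−0.0780·4/12) = 4.0068
Current forward F = (S − I)·e^(rT) = (101.45 − 4.0068)·e^(0.0780·14/12) = 97.4432 × 1.095269 = 106.7265
Value (long) = (F − K)·e^(−rT) = (106.7265 − 96.51) × 0.913018 = 9.3278
Short position value = −(long value) = -A$9.33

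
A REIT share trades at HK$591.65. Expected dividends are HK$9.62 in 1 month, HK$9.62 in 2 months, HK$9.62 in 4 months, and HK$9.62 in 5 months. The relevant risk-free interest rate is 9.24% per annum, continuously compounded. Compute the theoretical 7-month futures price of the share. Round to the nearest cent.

PV(dividends) I = 9.62·e^(−0.0924·1/12) + 9.62·e^(−0.0924·2/12) + 9.62·e^(−0.0924·4/12) + 9.62·e^(−0.0924·5/12)
I = 9.5462 + 9.4730 + 9.3282 + 9.2567 = 37.6041
F = (S − I)·e^(rT) = (591.65 − 37.6041) · e^(0.0924·7/12)
= 554.0459 · e^0.053900 = 554.0459 × 1.055379 = HK$584.73

HK$584.73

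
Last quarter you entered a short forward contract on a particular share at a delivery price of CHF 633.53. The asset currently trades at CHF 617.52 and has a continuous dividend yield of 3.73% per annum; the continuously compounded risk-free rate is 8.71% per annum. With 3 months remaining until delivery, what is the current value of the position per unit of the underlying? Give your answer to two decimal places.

CHF 8.10

Current fair forward for the remaining 3 months: F = S·e^((r − q)·T), (r − q) = 0.0871 − 0.0373 = 0.0498
F = 617.52 · e^(0.0498 × 3/12) = 617.52 × 1.012528 = 625.2563
Value of long forward = (F − K)·e^(−rT) = (625.2563 − 633.53) · e^(−0.0871·3/12)
= -8.2737 × 0.978460 = -8.10
Short position value = −(long value) = CHF 8.10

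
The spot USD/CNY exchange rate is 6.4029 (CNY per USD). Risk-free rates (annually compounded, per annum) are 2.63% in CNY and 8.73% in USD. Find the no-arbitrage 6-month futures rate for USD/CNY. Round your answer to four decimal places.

6.2207

By covered interest parity, F = S · (1+r_CNY)^T / (1+r_USD)^T
= 6.4029 × 1.013065 / 1.042737 = 6.4029 × 0.971544
F = 6.2207 CNY per USD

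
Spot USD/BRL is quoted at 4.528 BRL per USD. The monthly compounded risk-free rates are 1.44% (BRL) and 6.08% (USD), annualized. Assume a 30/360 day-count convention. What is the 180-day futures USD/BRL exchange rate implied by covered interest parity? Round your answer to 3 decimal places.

By covered interest parity, F = S · (1+r_BRL/12)^(12T) / (1+r_USD/12)^(12T)
= 4.528 × 1.007222 / 1.030788 = 4.528 × 0.977138
F = 4.424 BRL per USD

4.424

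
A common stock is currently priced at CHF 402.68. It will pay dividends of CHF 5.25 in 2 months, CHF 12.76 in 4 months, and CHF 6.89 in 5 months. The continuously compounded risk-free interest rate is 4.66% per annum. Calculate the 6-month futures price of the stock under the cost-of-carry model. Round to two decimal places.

PV(dividends) I = 5.25·e^(−0.0466·2/12) + 12.76·e^(−0.0466·4/12) + 6.89·e^(−0.0466·5/12)
I = 5.2094 + 12.5633 + 6.7575 = 24.5302
F = (S − I)·e^(rT) = (402.68 − 24.5302) · e^(0.0466·6/12)
= 378.1498 · e^0.023300 = 378.1498 × 1.023574 = CHF 387.06

CHF 387.06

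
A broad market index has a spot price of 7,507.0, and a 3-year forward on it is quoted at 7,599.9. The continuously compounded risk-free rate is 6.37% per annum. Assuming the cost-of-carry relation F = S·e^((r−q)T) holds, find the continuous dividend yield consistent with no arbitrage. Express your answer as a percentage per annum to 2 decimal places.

5.96%

From F = S·e^((r−q)T): (r − q) = ln(F/S)/T
ln(7599.9/7507.0) = ln(1.012375) = 0.012299
(r − q) = 0.012299 / (3) = 0.004100
q = r − ln(F/S)/T = 0.0637 − 0.004100 = 0.059600
q = 5.96%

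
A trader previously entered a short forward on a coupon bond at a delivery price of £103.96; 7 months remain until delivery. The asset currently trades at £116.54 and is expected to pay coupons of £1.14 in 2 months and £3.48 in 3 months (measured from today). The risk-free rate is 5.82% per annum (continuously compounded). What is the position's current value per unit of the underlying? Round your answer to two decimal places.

PV(remaining coupons) I = 1.14·e^(−0.0582·2/12) + 3.48·e^(−0.0582·3/12) = 4.5587
Current forward F = (S − I)·e^(rT) = (116.54 − 4.5587)·e^(0.0582·7/12) = 111.9813 × 1.034533 = 115.8484
Value (long) = (F − K)·e^(−rT) = (115.8484 − 103.96) × 0.966620 = 11.4916
Short position value = −(long value) = -£11.49

-£11.49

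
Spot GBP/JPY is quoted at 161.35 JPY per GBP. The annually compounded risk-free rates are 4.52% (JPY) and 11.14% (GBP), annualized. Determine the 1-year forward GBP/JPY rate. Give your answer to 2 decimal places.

151.74

By covered interest parity, F = S · (1+r_JPY)^T / (1+r_GBP)^T
= 161.35 × 1.045200 / 1.111400 = 161.35 × 0.940435
F = 151.74 JPY per GBP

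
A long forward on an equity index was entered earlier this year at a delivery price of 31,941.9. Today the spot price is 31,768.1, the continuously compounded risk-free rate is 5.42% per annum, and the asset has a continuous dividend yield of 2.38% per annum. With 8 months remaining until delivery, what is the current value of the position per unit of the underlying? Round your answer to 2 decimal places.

Current fair forward for the remaining 8 months: F = S·e^((r − q)·T), (r − q) = 0.0542 − 0.0238 = 0.0304
F = 31768.1 · e^(0.0304 × 8/12) = 31768.1 × 1.02047343 = 32418.5020
Value of long forward = (F − K)·e^(−rT) = (32418.5020 − 31941.9) · e^(−0.0542·8/12)
= 476.6020 × 0.96451168 = 459.69

459.69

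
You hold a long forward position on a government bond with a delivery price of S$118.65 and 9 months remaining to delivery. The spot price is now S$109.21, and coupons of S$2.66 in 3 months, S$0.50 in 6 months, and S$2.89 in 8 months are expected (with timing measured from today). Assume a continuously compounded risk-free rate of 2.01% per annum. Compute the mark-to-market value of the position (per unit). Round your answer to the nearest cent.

-S$13.66

PV(remaining coupons) I = 2.66·e^(−0.0201·3/12) + 0.50·e^(−0.0201·6/12) + 2.89·e^(−0.0201·8/12) = 5.9932
Current forward F = (S − I)·e^(rT) = (109.21 − 5.9932)·e^(0.0201·9/12) = 103.2168 × 1.015189 = 104.7846
Value (long) = (F − K)·e^(−rT) = (104.7846 − 118.65) × 0.985038 = -13.6579
Value = -S$13.66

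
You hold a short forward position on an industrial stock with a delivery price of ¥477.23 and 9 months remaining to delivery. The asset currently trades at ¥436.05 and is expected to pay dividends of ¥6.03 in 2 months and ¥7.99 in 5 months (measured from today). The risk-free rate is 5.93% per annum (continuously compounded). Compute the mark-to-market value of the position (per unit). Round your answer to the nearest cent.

PV(remaining dividends) I = 6.03·e^(−0.0593·2/12) + 7.99·e^(−0.0593·5/12) = 13.7657
Current forward F = (S − I)·e^(rT) = (436.05 − 13.7657)·e^(0.0593·9/12) = 422.2843 × 1.045479 = 441.4894
Value (long) = (F − K)·e^(−rT) = (441.4894 − 477.23) × 0.956500 = -34.1859
Short position value = −(long value) = ¥34.19

¥34.19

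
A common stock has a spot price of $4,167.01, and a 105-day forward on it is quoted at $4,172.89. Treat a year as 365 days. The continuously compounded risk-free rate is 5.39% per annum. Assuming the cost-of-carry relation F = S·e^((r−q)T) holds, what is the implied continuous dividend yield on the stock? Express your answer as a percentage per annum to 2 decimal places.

4.90%

From F = S·e^((r−q)T): (r − q) = ln(F/S)/T
ln(4172.89/4167.01) = ln(1.001411) = 0.001410
(r − q) = 0.001410 / (105/365) = 0.004901
q = r − ln(F/S)/T = 0.0539 − 0.004901 = 0.048999
q = 4.90%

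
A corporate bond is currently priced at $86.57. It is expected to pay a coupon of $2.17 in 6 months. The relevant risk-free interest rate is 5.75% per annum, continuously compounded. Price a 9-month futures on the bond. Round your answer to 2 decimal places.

$88.18

PV(coupons) I = 2.17·e^(−0.0575·6/12)
I = 2.1085
F = (S − I)·e^(rT) = (86.57 − 2.1085) · e^(0.0575·9/12)
= 84.4615 · e^0.043125 = 84.4615 × 1.044068 = $88.18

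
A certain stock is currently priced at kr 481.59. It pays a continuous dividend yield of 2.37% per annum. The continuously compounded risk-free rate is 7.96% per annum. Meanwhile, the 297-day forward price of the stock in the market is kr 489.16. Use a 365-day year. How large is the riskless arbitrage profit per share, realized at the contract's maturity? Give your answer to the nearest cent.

Fair forward: F* = S·e^(carry·T), with carry = (r − q) = 0.0796 − 0.0237 = 0.0559
F* = 481.59 · e^(0.0559 × 297/365) = 481.59 · e^0.045486 = 481.59 × 1.046536 = kr 504.0013
Market kr 489.16 < fair kr 504.0013: forward underpriced → reverse cash-and-carry (short spot, go long the forward).
At maturity, profit = |F_mkt − F*| = |489.16 − 504.0013| = kr 14.84 per share

kr 14.84 per share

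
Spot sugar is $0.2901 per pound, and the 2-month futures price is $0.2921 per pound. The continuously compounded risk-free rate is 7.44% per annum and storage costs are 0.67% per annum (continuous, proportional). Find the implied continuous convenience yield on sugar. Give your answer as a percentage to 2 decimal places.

F = S·e^((r+u−y)T) ⇒ (r+u−y) = ln(F/S)/T
ln(0.2921/0.2901) = 0.006871; /T ⇒ 0.041226
y = r + u − ln(F/S)/T = 0.0744 + 0.0067 − 0.041226 = 0.039874
y = 3.99%

3.99%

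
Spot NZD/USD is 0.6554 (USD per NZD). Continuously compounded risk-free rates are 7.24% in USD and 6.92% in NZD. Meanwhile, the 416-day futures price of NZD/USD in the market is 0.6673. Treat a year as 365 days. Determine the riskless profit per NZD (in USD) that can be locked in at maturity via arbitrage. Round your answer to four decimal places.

0.0095 per NZD (in USD)

Fair futures: F* = S·e^(carry·T), with carry = (r_USD − r_NZD) = 0.0724 − 0.0692 = 0.0032
F* = 0.6554 · e^(0.0032 × 416/365) = 0.6554 · e^0.003647 = 0.6554 × 1.003654 = 0.6578
Market 0.6673 > fair 0.6578: forward overpriced → cash-and-carry (buy spot, short the forward).
At maturity, profit = |F_mkt − F*| = |0.6673 − 0.6578| = 0.0095 per NZD (in USD)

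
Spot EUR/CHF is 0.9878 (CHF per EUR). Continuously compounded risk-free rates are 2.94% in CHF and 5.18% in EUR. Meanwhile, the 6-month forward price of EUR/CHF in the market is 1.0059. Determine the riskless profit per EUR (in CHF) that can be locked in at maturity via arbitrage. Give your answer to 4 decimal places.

Fair forward: F* = S·e^(carry·T), with carry = (r_CHF − r_EUR) = 0.0294 − 0.0518 = -0.0224
F* = 0.9878 · e^(-0.0224 × 6/12) = 0.9878 · e^-0.011200 = 0.9878 × 0.988862 = 0.9768
Market 1.0059 > fair 0.9768: forward overpriced → cash-and-carry (buy spot, short the forward).
At maturity, profit = |F_mkt − F*| = |1.0059 − 0.9768| = 0.0291 per EUR (in CHF)

0.0291 per EUR (in CHF)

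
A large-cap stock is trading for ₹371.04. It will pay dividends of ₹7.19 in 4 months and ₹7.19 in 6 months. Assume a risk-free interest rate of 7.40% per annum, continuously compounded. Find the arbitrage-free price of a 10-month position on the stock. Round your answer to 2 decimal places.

PV(dividends) I = 7.19·e^(−0.0740·4/12) + 7.19·e^(−0.0740·6/12)
I = 7.0148 + 6.9288 = 13.9436
F = (S − I)·e^(rT) = (371.04 − 13.9436) · e^(0.0740·10/12)
= 357.0964 · e^0.061667 = 357.0964 × 1.063608 = ₹379.81

₹379.81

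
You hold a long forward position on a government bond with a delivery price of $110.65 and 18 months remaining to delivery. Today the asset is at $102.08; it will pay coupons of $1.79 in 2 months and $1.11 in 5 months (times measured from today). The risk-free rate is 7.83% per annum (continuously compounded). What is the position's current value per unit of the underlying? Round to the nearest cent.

PV(remaining coupons) I = 1.79·e^(−0.0783·2/12) + 1.11·e^(−0.0783·5/12) = 2.8412
Current forward F = (S − I)·e^(rT) = (102.08 − 2.8412)·e^(0.0783·18/12) = 99.2388 × 1.124625 = 111.6064
Value (long) = (F − K)·e^(−rT) = (111.6064 − 110.65) × 0.889185 = 0.8504
Value = $0.85

$0.85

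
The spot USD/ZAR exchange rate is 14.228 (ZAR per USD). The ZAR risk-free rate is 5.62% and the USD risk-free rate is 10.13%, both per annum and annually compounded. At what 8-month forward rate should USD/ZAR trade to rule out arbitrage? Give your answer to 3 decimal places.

By covered interest parity, F = S · (1+r_ZAR)^T / (1+r_USD)^T
= 14.228 × 1.037124 / 1.066442 = 14.228 × 0.972509
F = 13.837 ZAR per USD

13.837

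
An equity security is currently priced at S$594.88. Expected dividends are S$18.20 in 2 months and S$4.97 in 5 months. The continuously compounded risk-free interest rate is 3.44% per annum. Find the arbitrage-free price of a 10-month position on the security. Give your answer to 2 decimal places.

PV(dividends) I = 18.20·e^(−0.0344·2/12) + 4.97·e^(−0.0344·5/12)
I = 18.0960 + 4.8993 = 22.9953
F = (S − I)·e^(rT) = (594.88 − 22.9953) · e^(0.0344·10/12)
= 571.8847 · e^0.028667 = 571.8847 × 1.029082 = S$588.52

S$588.52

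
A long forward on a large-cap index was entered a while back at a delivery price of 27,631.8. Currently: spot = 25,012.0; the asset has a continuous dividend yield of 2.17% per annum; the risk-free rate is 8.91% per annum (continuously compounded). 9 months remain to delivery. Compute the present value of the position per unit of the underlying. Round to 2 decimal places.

Current fair forward for the remaining 9 months: F = S·e^((r − q)·T), (r − q) = 0.0891 − 0.0217 = 0.0674
F = 25012.0 · e^(0.0674 × 9/12) = 25012.0 × 1.05184945 = 26308.8584
Value of long forward = (F − K)·e^(−rT) = (26308.8584 − 27631.8) · e^(−0.0891·9/12)
= -1322.9416 × 0.93535887 = -1237.43

-1237.43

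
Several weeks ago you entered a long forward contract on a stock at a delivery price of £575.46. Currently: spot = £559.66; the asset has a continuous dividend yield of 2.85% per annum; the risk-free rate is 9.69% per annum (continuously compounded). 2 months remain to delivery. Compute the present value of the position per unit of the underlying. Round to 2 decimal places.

Current fair forward for the remaining 2 months: F = S·e^((r − q)·T), (r − q) = 0.0969 − 0.0285 = 0.0684
F = 559.66 · e^(0.0684 × 2/12) = 559.66 × 1.011465 = 566.0765
Value of long forward = (F − K)·e^(−rT) = (566.0765 − 575.46) · e^(−0.0969·2/12)
= -9.3835 × 0.983980 = -9.23

-£9.23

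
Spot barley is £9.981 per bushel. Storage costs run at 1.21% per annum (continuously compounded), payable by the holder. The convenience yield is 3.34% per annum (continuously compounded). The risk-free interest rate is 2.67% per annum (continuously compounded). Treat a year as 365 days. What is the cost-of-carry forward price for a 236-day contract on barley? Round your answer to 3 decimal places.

£10.016 per bushel

Net carry = r + u − y = 0.0267 + 0.0121 − 0.0334 = 0.0054
F = S·e^((r+u−y)T) = 9.981 · e^(0.0054 × 236/365) = 9.981 · e^0.003492
= 9.981 × 1.003498 = £10.016 per bushel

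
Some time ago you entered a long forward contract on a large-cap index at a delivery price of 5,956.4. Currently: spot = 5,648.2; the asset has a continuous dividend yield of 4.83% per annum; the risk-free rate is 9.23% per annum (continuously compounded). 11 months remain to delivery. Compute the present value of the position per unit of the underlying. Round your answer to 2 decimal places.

-69.59

Current fair forward for the remaining 11 months: F = S·e^((r − q)·T), (r − q) = 0.0923 − 0.0483 = 0.0440
F = 5648.2 · e^(0.0440 × 11/12) = 5648.2 × 1.04115777 = 5880.6673
Value of long forward = (F − K)·e^(−rT) = (5880.6673 − 5956.4) · e^(−0.0923·11/12)
= -75.7327 × 0.91887211 = -69.59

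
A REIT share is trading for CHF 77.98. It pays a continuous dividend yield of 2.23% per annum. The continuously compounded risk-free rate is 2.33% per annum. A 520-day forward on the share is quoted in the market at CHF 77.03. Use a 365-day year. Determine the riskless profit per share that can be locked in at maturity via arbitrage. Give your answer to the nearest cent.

CHF 1.06 per share

Fair forward: F* = S·e^(carry·T), with carry = (r − q) = 0.0233 − 0.0223 = 0.0010
F* = 77.98 · e^(0.0010 × 520/365) = 77.98 · e^0.001425 = 77.98 × 1.001426 = CHF 78.0912
Market CHF 77.03 < fair CHF 78.0912: forward underpriced → reverse cash-and-carry (short spot, go long the forward).
At maturity, profit = |F_mkt − F*| = |77.03 − 78.0912| = CHF 1.06 per share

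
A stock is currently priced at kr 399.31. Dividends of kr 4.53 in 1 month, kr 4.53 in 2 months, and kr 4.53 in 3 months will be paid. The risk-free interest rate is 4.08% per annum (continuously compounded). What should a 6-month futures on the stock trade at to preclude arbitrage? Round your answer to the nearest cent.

kr 393.76

PV(dividends) I = 4.53·e^(−0.0408·1/12) + 4.53·e^(−0.0408·2/12) + 4.53·e^(−0.0408·3/12)
I = 4.5146 + 4.4993 + 4.4840 = 13.4979
F = (S − I)·e^(rT) = (399.31 − 13.4979) · e^(0.0408·6/12)
= 385.8121 · e^0.020400 = 385.8121 × 1.020610 = kr 393.76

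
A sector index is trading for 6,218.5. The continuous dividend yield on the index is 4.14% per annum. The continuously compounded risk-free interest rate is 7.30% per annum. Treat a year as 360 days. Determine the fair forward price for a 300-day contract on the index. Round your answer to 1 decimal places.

F = S·e^((r − q)T) = 6218.5 · e^((0.0730 − 0.0414) × 300/360)
= 6218.5 · e^0.026333 = 6218.5 × 1.026683
F = 6,384.4

6,384.4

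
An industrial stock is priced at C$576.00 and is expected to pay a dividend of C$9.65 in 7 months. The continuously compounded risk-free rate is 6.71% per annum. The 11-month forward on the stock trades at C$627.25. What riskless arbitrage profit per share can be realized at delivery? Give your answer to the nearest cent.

C$24.58 per share

PV(dividends) I = 9.65·e^(−0.0671·7/12) = 9.2796
Fair forward F* = (S − I)·e^(rT) = (576.00 − 9.2796)·e^0.061508 = 566.7204 × 1.063439 = 602.6726
Market C$627.25 > fair 602.6726: forward overpriced → cash-and-carry (borrow at r, buy the stock and collect the dividends, short the forward).
Profit at T = |F_mkt − F*| = |627.25 − 602.6726| = C$24.58 per share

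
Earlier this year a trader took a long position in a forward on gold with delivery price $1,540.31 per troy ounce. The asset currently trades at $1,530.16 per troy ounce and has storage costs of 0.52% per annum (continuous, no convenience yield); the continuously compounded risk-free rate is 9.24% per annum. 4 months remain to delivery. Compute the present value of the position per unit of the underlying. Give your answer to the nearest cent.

$39.22 per troy ounce

Current fair forward for the remaining 4 months: F = S·e^((r + u)·T), (r + u) = 0.0924 + 0.0052 = 0.0976
F = 1530.16 · e^(0.0976 × 4/12) = 1530.16 × 1.03306833 = 1580.7598
Value of long forward = (F − K)·e^(−rT) = (1580.7598 − 1540.31) · e^(−0.0924·4/12)
= 40.4498 × 0.96966949 = 39.22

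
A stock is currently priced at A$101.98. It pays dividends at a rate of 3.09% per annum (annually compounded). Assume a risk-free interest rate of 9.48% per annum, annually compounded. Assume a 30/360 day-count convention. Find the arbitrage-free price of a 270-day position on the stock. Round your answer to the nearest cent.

A$106.69

F = S · (1+r)^T / (1+q)^T
= 101.98 × 1.070289 / 1.023087 = 101.98 × 1.046137
F = A$106.69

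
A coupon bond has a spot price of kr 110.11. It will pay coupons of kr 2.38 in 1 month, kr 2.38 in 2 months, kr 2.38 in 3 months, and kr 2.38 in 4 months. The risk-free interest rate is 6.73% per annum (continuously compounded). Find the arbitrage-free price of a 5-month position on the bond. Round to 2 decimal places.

PV(coupons) I = 2.38·e^(−0.0673·1/12) + 2.38·e^(−0.0673·2/12) + 2.38·e^(−0.0673·3/12) + 2.38·e^(−0.0673·4/12)
I = 2.3667 + 2.3535 + 2.3403 + 2.3272 = 9.3877
F = (S − I)·e^(rT) = (110.11 − 9.3877) · e^(0.0673·5/12)
= 100.7223 · e^0.028042 = 100.7223 × 1.028439 = kr 103.59

kr 103.59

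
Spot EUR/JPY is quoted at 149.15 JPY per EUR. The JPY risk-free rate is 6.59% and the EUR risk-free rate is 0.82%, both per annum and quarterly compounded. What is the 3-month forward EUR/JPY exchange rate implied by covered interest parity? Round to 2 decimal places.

151.30

By covered interest parity, F = S · (1+r_JPY/4)^(4T) / (1+r_EUR/4)^(4T)
= 149.15 × 1.016475 / 1.002050 = 149.15 × 1.014395
F = 151.30 JPY per EUR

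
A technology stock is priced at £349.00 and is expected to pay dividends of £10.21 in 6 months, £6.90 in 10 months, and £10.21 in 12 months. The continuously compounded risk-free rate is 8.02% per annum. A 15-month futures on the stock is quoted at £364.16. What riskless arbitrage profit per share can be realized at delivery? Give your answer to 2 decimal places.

PV(dividends) I = 10.21·e^(−0.0802·6/12) + 6.90·e^(−0.0802·10/12) + 10.21·e^(−0.0802·12/12) = 25.6857
Fair futures F* = (S − I)·e^(rT) = (349.00 − 25.6857)·e^0.100250 = 323.3143 × 1.105447 = 357.4068
Market £364.16 > fair 357.4068: forward overpriced → cash-and-carry (borrow at r, buy the stock and collect the dividends, short the forward).
Profit at T = |F_mkt − F*| = |364.16 − 357.4068| = £6.75 per share

£6.75 per share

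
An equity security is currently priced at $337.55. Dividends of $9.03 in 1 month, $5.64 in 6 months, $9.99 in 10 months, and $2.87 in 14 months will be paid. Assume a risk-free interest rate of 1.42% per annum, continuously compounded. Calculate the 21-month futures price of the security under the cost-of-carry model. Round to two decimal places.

$318.04

PV(dividends) I = 9.03·e^(−0.0142·1/12) + 5.64·e^(−0.0142·6/12) + 9.99·e^(−0.0142·10/12) + 2.87·e^(−0.0142·14/12)
I = 9.0193 + 5.6001 + 9.8725 + 2.8228 = 27.3147
F = (S − I)·e^(rT) = (337.55 − 27.3147) · e^(0.0142·21/12)
= 310.2353 · e^0.024850 = 310.2353 × 1.025161 = $318.04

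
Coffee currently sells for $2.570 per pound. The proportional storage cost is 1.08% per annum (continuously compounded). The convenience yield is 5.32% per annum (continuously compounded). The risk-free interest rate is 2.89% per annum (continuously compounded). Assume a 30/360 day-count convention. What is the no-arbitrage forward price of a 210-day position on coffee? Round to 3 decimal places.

Net carry = r + u − y = 0.0289 + 0.0108 − 0.0532 = -0.0135
F = S·e^((r+u−y)T) = 2.570 · e^(-0.0135 × 210/360) = 2.570 · e^-0.007875
= 2.570 × 0.992156 = $2.550 per pound

$2.550 per pound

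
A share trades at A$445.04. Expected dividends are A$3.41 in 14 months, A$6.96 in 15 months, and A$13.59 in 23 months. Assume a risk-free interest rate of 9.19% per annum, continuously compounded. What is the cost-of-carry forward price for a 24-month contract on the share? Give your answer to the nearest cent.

A$510.01

PV(dividends) I = 3.41·e^(−0.0919·14/12) + 6.96·e^(−0.0919·15/12) + 13.59·e^(−0.0919·23/12)
I = 3.0633 + 6.2047 + 11.3952 = 20.6632
F = (S − I)·e^(rT) = (445.04 − 20.6632) · e^(0.0919·24/12)
= 424.3768 · e^0.183800 = 424.3768 × 1.201775 = A$510.01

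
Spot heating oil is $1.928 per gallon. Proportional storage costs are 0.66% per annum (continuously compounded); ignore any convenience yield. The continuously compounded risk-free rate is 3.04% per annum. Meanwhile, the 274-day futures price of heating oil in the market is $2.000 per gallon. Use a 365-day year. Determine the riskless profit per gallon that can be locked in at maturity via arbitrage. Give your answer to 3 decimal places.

$0.018 per gallon

Fair futures: F* = S·e^(carry·T), with carry = (r + u) = 0.0304 + 0.0066 = 0.0370
F* = 1.928 · e^(0.0370 × 274/365) = 1.928 · e^0.027775 = 1.928 × 1.028164 = $1.9823
Market $2.000 > fair $1.9823: forward overpriced → cash-and-carry (buy spot, short the forward).
At maturity, profit = |F_mkt − F*| = |2.000 − 1.9823| = $0.018 per gallon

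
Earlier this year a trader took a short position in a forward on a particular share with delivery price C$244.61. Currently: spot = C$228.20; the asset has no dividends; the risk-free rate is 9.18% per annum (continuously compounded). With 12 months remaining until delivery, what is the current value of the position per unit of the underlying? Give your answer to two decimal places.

Current fair forward for the remaining 12 months: F = S·e^(r·T), r = 0.0918
F = 228.20 · e^(0.0918 × 12/12) = 228.20 × 1.096146 = 250.1405
Value of long forward = (F − K)·e^(−rT) = (250.1405 − 244.61) · e^(−0.0918·12/12)
= 5.5305 × 0.912288 = 5.05
Short position value = −(long value) = -C$5.05

-C$5.05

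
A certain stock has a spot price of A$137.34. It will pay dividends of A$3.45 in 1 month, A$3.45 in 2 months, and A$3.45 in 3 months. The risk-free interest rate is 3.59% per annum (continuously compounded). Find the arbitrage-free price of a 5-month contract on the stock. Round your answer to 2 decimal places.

PV(dividends) I = 3.45·e^(−0.0359·1/12) + 3.45·e^(−0.0359·2/12) + 3.45·e^(−0.0359·3/12)
I = 3.4397 + 3.4294 + 3.4192 = 10.2883
F = (S − I)·e^(rT) = (137.34 − 10.2883) · e^(0.0359·5/12)
= 127.0517 · e^0.014958 = 127.0517 × 1.015070 = A$128.97

A$128.97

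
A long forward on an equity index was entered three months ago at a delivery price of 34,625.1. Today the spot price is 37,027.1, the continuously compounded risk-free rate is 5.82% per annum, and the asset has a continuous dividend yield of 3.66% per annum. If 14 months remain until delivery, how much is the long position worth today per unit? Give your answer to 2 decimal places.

3127.23

Current fair forward for the remaining 14 months: F = S·e^((r − q)·T), (r − q) = 0.0582 − 0.0366 = 0.0216
F = 37027.1 · e^(0.0216 × 14/12) = 37027.1 × 1.02552020 = 37972.0390
Value of long forward = (F − K)·e^(−rT) = (37972.0390 − 34625.1) · e^(−0.0582·14/12)
= 3346.9390 × 0.93435390 = 3127.23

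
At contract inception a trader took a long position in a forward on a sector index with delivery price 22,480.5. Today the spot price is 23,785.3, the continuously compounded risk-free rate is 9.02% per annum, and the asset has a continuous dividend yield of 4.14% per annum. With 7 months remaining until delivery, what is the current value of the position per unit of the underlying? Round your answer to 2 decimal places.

1889.53

Current fair forward for the remaining 7 months: F = S·e^((r − q)·T), (r − q) = 0.0902 − 0.0414 = 0.0488
F = 23785.3 · e^(0.0488 × 7/12) = 23785.3 × 1.02887571 = 24472.1174
Value of long forward = (F − K)·e^(−rT) = (24472.1174 − 22480.5) · e^(−0.0902·7/12)
= 1991.6174 × 0.94874363 = 1889.53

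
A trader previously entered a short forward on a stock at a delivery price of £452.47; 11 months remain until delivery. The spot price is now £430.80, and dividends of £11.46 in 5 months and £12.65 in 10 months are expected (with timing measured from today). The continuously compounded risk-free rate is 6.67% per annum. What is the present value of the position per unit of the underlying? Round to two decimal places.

£17.95

PV(remaining dividends) I = 11.46·e^(−0.0667·5/12) + 12.65·e^(−0.0667·10/12) = 23.1119
Current forward F = (S − I)·e^(rT) = (430.80 − 23.1119)·e^(0.0667·11/12) = 407.6881 × 1.063050 = 433.3928
Value (long) = (F − K)·e^(−rT) = (433.3928 − 452.47) × 0.940690 = -17.9457
Short position value = −(long value) = £17.95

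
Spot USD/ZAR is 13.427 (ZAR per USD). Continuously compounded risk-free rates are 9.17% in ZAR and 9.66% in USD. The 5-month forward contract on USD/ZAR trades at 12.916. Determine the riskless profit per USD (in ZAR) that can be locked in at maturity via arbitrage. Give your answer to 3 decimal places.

Fair forward: F* = S·e^(carry·T), with carry = (r_ZAR − r_USD) = 0.0917 − 0.0966 = -0.0049
F* = 13.427 · e^(-0.0049 × 5/12) = 13.427 · e^-0.002042 = 13.427 × 0.997960 = 13.3996
Market 12.916 < fair 13.3996: forward underpriced → reverse cash-and-carry (short spot, go long the forward).
At maturity, profit = |F_mkt − F*| = |12.916 − 13.3996| = 0.484 per USD (in ZAR)

0.484 per USD (in ZAR)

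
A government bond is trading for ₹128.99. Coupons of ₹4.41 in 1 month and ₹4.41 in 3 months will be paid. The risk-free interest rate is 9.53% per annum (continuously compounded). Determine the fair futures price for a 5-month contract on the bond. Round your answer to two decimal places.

PV(coupons) I = 4.41·e^(−0.0953·1/12) + 4.41·e^(−0.0953·3/12)
I = 4.3751 + 4.3062 = 8.6813
F = (S − I)·e^(rT) = (128.99 − 8.6813) · e^(0.0953·5/12)
= 120.3087 · e^0.039708 = 120.3087 × 1.040507 = ₹125.18

₹125.18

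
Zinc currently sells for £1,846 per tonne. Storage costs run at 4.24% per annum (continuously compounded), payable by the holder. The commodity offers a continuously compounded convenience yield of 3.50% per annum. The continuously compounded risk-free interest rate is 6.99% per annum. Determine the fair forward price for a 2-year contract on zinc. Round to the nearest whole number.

£2,155 per tonne

Net carry = r + u − y = 0.0699 + 0.0424 − 0.0350 = 0.0773
F = S·e^((r+u−y)T) = 1846 · e^(0.0773 × 2) = 1846 · e^0.154600
= 1846 × 1.167191 = £2,155 per tonne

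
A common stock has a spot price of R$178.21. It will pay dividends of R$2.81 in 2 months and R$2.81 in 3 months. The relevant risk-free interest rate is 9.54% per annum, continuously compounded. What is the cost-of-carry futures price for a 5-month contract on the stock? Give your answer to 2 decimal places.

PV(dividends) I = 2.81·e^(−0.0954·2/12) + 2.81·e^(−0.0954·3/12)
I = 2.7657 + 2.7438 = 5.5095
F = (S − I)·e^(rT) = (178.21 − 5.5095) · e^(0.0954·5/12)
= 172.7005 · e^0.039750 = 172.7005 × 1.040551 = R$179.70

R$179.70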